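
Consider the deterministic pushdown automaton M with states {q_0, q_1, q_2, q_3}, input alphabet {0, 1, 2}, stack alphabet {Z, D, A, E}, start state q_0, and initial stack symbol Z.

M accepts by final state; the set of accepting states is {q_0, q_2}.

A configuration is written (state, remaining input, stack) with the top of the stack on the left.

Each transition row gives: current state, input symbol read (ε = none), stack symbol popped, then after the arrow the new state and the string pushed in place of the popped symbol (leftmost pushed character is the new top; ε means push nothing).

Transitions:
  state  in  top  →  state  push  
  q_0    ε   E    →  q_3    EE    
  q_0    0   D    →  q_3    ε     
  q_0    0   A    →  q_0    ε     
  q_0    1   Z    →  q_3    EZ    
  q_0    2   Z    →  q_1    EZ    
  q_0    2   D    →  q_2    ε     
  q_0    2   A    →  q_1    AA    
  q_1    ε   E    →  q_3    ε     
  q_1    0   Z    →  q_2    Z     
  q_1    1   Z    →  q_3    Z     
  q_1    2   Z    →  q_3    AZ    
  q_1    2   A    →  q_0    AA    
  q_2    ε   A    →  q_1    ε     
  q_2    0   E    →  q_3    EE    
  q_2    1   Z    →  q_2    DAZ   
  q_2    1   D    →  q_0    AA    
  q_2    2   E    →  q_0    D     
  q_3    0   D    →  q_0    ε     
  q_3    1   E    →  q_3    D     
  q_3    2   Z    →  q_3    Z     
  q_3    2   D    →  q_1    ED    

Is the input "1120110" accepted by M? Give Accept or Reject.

Accept

(q_0, 1120110, Z) ⊢ (q_3, 120110, EZ) ⊢ (q_3, 20110, DZ) ⊢ (q_1, 0110, EDZ) ⊢ (q_3, 0110, DZ) ⊢ (q_0, 110, Z) ⊢ (q_3, 10, EZ) ⊢ (q_3, 0, DZ) ⊢ (q_0, ε, Z)
All input consumed; state q_0 ∈ F.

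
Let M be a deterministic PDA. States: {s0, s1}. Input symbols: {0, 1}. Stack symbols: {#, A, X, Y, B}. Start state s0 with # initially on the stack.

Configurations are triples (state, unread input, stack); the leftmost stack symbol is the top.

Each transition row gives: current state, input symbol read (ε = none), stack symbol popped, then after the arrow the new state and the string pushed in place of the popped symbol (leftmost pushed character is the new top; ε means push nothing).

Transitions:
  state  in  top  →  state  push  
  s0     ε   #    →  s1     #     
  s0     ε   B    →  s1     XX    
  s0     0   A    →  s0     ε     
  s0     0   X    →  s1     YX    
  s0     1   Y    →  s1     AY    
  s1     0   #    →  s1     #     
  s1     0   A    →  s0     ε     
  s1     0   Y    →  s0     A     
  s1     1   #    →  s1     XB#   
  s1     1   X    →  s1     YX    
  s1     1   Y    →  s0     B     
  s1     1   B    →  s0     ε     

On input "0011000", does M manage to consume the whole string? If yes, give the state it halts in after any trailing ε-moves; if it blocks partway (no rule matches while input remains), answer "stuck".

s1

(s0, 0011000, #)
  ε-move, top #: go to s1, push # → (s1, 0011000, #)
  read 0, top #: go to s1, push # → (s1, 011000, #)
  read 0, top #: go to s1, push # → (s1, 11000, #)
  read 1, top #: go to s1, push XB# → (s1, 1000, XB#)
  read 1, top X: go to s1, push YX → (s1, 000, YXB#)
  read 0, top Y: go to s0, push A → (s0, 00, AXB#)
  read 0, top A: go to s0, push ε → (s0, 0, XB#)
  read 0, top X: go to s1, push YX → (s1, ε, YXB#)
All input consumed; M is in state s1.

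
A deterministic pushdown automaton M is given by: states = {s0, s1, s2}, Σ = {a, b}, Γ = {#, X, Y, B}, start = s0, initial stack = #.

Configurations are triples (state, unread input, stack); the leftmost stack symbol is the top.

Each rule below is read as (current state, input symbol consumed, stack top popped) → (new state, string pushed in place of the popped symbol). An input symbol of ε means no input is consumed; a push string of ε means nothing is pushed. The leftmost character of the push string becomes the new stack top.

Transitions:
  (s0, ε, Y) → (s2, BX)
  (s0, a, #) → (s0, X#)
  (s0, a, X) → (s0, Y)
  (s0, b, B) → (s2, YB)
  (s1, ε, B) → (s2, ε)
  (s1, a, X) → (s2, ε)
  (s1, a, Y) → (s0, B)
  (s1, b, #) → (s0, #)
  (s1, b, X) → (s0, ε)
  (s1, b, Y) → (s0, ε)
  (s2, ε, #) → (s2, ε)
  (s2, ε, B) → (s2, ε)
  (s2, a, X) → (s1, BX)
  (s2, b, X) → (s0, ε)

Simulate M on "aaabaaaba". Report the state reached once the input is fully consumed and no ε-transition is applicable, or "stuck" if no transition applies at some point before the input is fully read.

(s0, aaabaaaba, #) ⊢ (s0, aabaaaba, X#) ⊢ (s0, abaaaba, Y#) ⊢ (s2, abaaaba, BX#) ⊢ (s2, abaaaba, X#) ⊢ (s1, baaaba, BX#) ⊢ (s2, baaaba, X#) ⊢ (s0, aaaba, #) ⊢ (s0, aaba, X#) ⊢ (s0, aba, Y#) ⊢ (s2, aba, BX#) ⊢ (s2, aba, X#) ⊢ (s1, ba, BX#) ⊢ (s2, ba, X#) ⊢ (s0, a, #) ⊢ (s0, ε, X#)
All input consumed; M is in state s0.

s0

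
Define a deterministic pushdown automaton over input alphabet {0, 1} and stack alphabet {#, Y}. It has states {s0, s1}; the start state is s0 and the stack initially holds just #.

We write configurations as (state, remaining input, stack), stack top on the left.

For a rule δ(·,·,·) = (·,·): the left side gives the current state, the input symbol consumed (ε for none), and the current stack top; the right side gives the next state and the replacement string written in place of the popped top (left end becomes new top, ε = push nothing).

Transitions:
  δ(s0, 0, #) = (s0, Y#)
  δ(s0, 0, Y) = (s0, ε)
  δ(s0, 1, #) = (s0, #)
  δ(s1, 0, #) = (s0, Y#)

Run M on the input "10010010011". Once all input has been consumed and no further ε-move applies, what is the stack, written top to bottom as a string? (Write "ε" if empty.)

(s0, 10010010011, #)
  read 1, top #: go to s0, push # → (s0, 0010010011, #)
  read 0, top #: go to s0, push Y# → (s0, 010010011, Y#)
  read 0, top Y: go to s0, push ε → (s0, 10010011, #)
  read 1, top #: go to s0, push # → (s0, 0010011, #)
  read 0, top #: go to s0, push Y# → (s0, 010011, Y#)
  read 0, top Y: go to s0, push ε → (s0, 10011, #)
  read 1, top #: go to s0, push # → (s0, 0011, #)
  read 0, top #: go to s0, push Y# → (s0, 011, Y#)
  read 0, top Y: go to s0, push ε → (s0, 11, #)
  read 1, top #: go to s0, push # → (s0, 1, #)
  read 1, top #: go to s0, push # → (s0, ε, #)
All input consumed in state s0 with stack #.

#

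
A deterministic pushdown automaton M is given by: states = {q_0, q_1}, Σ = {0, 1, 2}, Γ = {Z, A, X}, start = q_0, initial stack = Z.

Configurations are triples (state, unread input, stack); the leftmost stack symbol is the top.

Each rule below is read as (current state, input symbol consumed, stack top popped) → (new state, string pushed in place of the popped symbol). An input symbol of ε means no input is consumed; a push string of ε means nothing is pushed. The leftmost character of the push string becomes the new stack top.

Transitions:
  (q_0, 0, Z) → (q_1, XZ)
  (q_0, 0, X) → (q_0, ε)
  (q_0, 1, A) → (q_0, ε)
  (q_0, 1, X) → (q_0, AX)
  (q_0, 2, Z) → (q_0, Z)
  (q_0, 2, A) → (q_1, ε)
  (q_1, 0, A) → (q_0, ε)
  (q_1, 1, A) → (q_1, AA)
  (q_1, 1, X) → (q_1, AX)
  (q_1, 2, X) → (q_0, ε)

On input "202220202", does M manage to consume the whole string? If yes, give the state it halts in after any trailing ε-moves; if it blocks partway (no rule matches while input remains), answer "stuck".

(q_0, 202220202, Z) ⊢ (q_0, 02220202, Z) ⊢ (q_1, 2220202, XZ) ⊢ (q_0, 220202, Z) ⊢ (q_0, 20202, Z) ⊢ (q_0, 0202, Z) ⊢ (q_1, 202, XZ) ⊢ (q_0, 02, Z) ⊢ (q_1, 2, XZ) ⊢ (q_0, ε, Z)
All input consumed; M is in state q_0.

q_0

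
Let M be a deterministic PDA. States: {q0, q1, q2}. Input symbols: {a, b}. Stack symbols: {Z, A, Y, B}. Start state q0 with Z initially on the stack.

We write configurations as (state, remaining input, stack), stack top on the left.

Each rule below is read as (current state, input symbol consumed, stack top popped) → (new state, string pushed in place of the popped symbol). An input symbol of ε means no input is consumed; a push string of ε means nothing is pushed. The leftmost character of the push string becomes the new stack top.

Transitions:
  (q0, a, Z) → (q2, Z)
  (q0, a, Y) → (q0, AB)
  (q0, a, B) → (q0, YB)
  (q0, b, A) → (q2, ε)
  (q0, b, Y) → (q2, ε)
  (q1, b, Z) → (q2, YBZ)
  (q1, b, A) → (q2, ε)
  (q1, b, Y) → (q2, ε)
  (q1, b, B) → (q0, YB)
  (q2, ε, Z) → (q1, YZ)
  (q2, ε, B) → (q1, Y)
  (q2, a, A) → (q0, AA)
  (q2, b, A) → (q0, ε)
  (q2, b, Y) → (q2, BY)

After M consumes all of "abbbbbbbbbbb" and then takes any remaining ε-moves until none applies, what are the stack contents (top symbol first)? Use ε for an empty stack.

YZ

(q0, abbbbbbbbbbb, Z)
  read a, top Z: go to q2, push Z → (q2, bbbbbbbbbbb, Z)
  ε-move, top Z: go to q1, push YZ → (q1, bbbbbbbbbbb, YZ)
  read b, top Y: go to q2, push ε → (q2, bbbbbbbbbb, Z)
  ε-move, top Z: go to q1, push YZ → (q1, bbbbbbbbbb, YZ)
  read b, top Y: go to q2, push ε → (q2, bbbbbbbbb, Z)
  ε-move, top Z: go to q1, push YZ → (q1, bbbbbbbbb, YZ)
  read b, top Y: go to q2, push ε → (q2, bbbbbbbb, Z)
  ε-move, top Z: go to q1, push YZ → (q1, bbbbbbbb, YZ)
  read b, top Y: go to q2, push ε → (q2, bbbbbbb, Z)
  ε-move, top Z: go to q1, push YZ → (q1, bbbbbbb, YZ)
  read b, top Y: go to q2, push ε → (q2, bbbbbb, Z)
  ε-move, top Z: go to q1, push YZ → (q1, bbbbbb, YZ)
  read b, top Y: go to q2, push ε → (q2, bbbbb, Z)
  ε-move, top Z: go to q1, push YZ → (q1, bbbbb, YZ)
  read b, top Y: go to q2, push ε → (q2, bbbb, Z)
  ε-move, top Z: go to q1, push YZ → (q1, bbbb, YZ)
  read b, top Y: go to q2, push ε → (q2, bbb, Z)
  ε-move, top Z: go to q1, push YZ → (q1, bbb, YZ)
  read b, top Y: go to q2, push ε → (q2, bb, Z)
  ε-move, top Z: go to q1, push YZ → (q1, bb, YZ)
  read b, top Y: go to q2, push ε → (q2, b, Z)
  ε-move, top Z: go to q1, push YZ → (q1, b, YZ)
  read b, top Y: go to q2, push ε → (q2, ε, Z)
  ε-move, top Z: go to q1, push YZ → (q1, ε, YZ)
All input consumed in state q1 with stack YZ.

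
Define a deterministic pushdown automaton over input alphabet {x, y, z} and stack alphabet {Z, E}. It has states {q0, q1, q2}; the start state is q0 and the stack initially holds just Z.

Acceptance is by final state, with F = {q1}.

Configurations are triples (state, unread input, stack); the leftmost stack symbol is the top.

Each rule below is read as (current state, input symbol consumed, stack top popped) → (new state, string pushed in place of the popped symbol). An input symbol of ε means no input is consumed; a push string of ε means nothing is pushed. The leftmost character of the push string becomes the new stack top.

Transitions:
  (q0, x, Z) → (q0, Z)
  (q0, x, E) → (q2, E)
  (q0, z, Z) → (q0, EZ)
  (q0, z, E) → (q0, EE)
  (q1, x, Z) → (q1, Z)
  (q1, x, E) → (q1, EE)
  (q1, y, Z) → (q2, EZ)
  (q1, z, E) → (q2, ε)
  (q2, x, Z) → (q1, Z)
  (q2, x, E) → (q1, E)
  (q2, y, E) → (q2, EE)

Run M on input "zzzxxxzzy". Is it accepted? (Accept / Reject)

Reject

(q0, zzzxxxzzy, Z) ⊢ (q0, zzxxxzzy, EZ) ⊢ (q0, zxxxzzy, EEZ) ⊢ (q0, xxxzzy, EEEZ) ⊢ (q2, xxzzy, EEEZ) ⊢ (q1, xzzy, EEEZ) ⊢ (q1, zzy, EEEEZ) ⊢ (q2, zy, EEEZ)
No transition applies at (q2, zy, EEEZ); input not fully consumed.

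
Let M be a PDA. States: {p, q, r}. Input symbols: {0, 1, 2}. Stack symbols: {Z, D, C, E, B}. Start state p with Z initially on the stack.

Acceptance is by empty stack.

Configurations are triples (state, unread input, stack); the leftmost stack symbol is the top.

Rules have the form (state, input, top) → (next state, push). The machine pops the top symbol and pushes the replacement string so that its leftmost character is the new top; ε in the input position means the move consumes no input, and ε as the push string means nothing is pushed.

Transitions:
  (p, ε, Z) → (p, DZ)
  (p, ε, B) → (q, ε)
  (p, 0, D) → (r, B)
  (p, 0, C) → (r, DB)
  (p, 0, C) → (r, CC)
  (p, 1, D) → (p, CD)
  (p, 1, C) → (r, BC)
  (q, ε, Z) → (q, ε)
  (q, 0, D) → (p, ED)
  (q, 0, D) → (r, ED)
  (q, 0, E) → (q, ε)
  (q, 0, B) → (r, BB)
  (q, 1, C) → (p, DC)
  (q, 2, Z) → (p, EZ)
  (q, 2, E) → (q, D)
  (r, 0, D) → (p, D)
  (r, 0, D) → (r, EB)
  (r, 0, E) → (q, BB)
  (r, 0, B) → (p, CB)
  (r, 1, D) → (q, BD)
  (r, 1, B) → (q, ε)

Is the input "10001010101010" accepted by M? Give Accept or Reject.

No computation consumes all input and empties the stack.

Reject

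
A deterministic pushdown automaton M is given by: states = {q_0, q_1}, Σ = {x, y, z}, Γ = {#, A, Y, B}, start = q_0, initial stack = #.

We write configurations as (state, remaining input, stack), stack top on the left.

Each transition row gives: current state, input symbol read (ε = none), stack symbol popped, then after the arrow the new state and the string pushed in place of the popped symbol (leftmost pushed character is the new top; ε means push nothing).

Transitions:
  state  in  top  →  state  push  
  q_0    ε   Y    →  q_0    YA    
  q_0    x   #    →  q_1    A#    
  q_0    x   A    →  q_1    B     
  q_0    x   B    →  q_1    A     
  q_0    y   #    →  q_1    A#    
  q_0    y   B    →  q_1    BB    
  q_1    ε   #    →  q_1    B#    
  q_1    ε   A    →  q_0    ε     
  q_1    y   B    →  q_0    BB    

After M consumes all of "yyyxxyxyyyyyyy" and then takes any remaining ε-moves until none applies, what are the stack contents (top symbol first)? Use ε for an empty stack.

#

(q_0, yyyxxyxyyyyyyy, #)
  read y, top #: go to q_1, push A# → (q_1, yyxxyxyyyyyyy, A#)
  ε-move, top A: go to q_0, push ε → (q_0, yyxxyxyyyyyyy, #)
  read y, top #: go to q_1, push A# → (q_1, yxxyxyyyyyyy, A#)
  ε-move, top A: go to q_0, push ε → (q_0, yxxyxyyyyyyy, #)
  read y, top #: go to q_1, push A# → (q_1, xxyxyyyyyyy, A#)
  ε-move, top A: go to q_0, push ε → (q_0, xxyxyyyyyyy, #)
  read x, top #: go to q_1, push A# → (q_1, xyxyyyyyyy, A#)
  ε-move, top A: go to q_0, push ε → (q_0, xyxyyyyyyy, #)
  read x, top #: go to q_1, push A# → (q_1, yxyyyyyyy, A#)
  ε-move, top A: go to q_0, push ε → (q_0, yxyyyyyyy, #)
  read y, top #: go to q_1, push A# → (q_1, xyyyyyyy, A#)
  ε-move, top A: go to q_0, push ε → (q_0, xyyyyyyy, #)
  read x, top #: go to q_1, push A# → (q_1, yyyyyyy, A#)
  ε-move, top A: go to q_0, push ε → (q_0, yyyyyyy, #)
  read y, top #: go to q_1, push A# → (q_1, yyyyyy, A#)
  ε-move, top A: go to q_0, push ε → (q_0, yyyyyy, #)
  read y, top #: go to q_1, push A# → (q_1, yyyyy, A#)
  ε-move, top A: go to q_0, push ε → (q_0, yyyyy, #)
  read y, top #: go to q_1, push A# → (q_1, yyyy, A#)
  ε-move, top A: go to q_0, push ε → (q_0, yyyy, #)
  read y, top #: go to q_1, push A# → (q_1, yyy, A#)
  ε-move, top A: go to q_0, push ε → (q_0, yyy, #)
  read y, top #: go to q_1, push A# → (q_1, yy, A#)
  ε-move, top A: go to q_0, push ε → (q_0, yy, #)
  read y, top #: go to q_1, push A# → (q_1, y, A#)
  ε-move, top A: go to q_0, push ε → (q_0, y, #)
  read y, top #: go to q_1, push A# → (q_1, ε, A#)
  ε-move, top A: go to q_0, push ε → (q_0, ε, #)
All input consumed in state q_0 with stack #.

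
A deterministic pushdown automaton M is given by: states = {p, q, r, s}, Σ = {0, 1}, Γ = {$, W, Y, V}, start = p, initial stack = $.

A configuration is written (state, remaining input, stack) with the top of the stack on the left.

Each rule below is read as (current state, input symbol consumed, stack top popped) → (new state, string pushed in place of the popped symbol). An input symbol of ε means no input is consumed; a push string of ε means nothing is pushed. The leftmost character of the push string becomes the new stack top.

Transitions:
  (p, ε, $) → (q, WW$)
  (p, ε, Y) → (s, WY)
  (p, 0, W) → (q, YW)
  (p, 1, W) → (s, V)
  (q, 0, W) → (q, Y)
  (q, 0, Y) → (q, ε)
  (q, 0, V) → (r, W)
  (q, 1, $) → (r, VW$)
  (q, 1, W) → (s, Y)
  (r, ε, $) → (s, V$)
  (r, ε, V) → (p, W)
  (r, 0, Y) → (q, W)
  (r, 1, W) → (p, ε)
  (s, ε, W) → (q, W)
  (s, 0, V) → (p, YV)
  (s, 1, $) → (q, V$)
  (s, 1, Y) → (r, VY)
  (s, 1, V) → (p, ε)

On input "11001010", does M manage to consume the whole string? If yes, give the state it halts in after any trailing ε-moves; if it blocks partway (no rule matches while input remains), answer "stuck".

(p, 11001010, $)
  ε-move, top $: go to q, push WW$ → (q, 11001010, WW$)
  read 1, top W: go to s, push Y → (s, 1001010, YW$)
  read 1, top Y: go to r, push VY → (r, 001010, VYW$)
  ε-move, top V: go to p, push W → (p, 001010, WYW$)
  read 0, top W: go to q, push YW → (q, 01010, YWYW$)
  read 0, top Y: go to q, push ε → (q, 1010, WYW$)
  read 1, top W: go to s, push Y → (s, 010, YYW$)
No transition for (s, 0, top Y); M blocks with input 010 remaining.

stuck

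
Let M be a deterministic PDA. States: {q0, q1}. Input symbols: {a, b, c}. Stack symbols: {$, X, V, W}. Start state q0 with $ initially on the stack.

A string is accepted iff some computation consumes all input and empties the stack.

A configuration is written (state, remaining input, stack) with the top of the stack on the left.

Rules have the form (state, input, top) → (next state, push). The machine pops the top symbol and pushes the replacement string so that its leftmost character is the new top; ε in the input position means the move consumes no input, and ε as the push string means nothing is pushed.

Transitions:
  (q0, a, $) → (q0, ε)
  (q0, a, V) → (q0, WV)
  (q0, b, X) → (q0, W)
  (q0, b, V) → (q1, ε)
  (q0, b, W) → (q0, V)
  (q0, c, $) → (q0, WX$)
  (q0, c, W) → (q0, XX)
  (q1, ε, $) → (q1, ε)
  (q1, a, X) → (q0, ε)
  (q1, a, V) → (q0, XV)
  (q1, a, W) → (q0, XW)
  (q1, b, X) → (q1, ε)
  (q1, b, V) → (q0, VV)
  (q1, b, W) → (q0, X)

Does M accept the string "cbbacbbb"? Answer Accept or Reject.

Accept

(q0, cbbacbbb, $) ⊢ (q0, bbacbbb, WX$) ⊢ (q0, bacbbb, VX$) ⊢ (q1, acbbb, X$) ⊢ (q0, cbbb, $) ⊢ (q0, bbb, WX$) ⊢ (q0, bb, VX$) ⊢ (q1, b, X$) ⊢ (q1, ε, $) ⊢ (q1, ε, ε)
All input consumed and the stack is empty.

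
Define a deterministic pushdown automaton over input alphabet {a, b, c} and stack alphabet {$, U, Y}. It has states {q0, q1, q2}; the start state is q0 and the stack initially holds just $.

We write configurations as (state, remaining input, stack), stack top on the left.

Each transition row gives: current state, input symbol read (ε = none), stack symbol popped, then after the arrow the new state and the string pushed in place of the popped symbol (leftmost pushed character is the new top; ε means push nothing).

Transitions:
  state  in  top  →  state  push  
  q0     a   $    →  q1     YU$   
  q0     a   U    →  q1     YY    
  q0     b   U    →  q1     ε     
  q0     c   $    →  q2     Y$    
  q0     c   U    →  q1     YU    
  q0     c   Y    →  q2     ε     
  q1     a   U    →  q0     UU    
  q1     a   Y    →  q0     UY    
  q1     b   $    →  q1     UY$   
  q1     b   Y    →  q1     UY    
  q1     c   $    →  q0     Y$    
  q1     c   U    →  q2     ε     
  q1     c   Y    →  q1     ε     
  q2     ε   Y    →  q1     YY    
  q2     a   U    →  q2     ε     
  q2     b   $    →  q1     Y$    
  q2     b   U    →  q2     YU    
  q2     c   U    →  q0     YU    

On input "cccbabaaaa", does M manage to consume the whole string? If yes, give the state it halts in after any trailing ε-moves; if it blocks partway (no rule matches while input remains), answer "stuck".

q1

(q0, cccbabaaaa, $) ⊢ (q2, ccbabaaaa, Y$) ⊢ (q1, ccbabaaaa, YY$) ⊢ (q1, cbabaaaa, Y$) ⊢ (q1, babaaaa, $) ⊢ (q1, abaaaa, UY$) ⊢ (q0, baaaa, UUY$) ⊢ (q1, aaaa, UY$) ⊢ (q0, aaa, UUY$) ⊢ (q1, aa, YYUY$) ⊢ (q0, a, UYYUY$) ⊢ (q1, ε, YYYYUY$)
All input consumed; M is in state q1.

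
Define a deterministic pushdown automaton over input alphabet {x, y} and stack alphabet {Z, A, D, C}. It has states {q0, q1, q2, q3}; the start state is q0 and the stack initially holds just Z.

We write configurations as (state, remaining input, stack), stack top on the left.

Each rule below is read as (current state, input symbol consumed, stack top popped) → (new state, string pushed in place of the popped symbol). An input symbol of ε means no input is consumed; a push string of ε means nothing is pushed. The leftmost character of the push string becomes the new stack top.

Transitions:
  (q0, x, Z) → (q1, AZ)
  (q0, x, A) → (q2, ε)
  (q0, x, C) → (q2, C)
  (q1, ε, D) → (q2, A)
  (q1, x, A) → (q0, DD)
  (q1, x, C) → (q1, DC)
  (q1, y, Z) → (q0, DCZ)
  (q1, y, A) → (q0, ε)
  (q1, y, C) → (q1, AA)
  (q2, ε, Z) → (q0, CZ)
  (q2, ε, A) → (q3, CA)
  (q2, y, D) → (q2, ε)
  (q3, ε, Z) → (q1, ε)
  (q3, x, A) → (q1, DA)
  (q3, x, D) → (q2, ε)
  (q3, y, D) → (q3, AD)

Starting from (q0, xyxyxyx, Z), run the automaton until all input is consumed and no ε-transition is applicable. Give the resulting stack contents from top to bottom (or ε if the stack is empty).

AZ

(q0, xyxyxyx, Z)
  read x, top Z: go to q1, push AZ → (q1, yxyxyx, AZ)
  read y, top A: go to q0, push ε → (q0, xyxyx, Z)
  read x, top Z: go to q1, push AZ → (q1, yxyx, AZ)
  read y, top A: go to q0, push ε → (q0, xyx, Z)
  read x, top Z: go to q1, push AZ → (q1, yx, AZ)
  read y, top A: go to q0, push ε → (q0, x, Z)
  read x, top Z: go to q1, push AZ → (q1, ε, AZ)
All input consumed in state q1 with stack AZ.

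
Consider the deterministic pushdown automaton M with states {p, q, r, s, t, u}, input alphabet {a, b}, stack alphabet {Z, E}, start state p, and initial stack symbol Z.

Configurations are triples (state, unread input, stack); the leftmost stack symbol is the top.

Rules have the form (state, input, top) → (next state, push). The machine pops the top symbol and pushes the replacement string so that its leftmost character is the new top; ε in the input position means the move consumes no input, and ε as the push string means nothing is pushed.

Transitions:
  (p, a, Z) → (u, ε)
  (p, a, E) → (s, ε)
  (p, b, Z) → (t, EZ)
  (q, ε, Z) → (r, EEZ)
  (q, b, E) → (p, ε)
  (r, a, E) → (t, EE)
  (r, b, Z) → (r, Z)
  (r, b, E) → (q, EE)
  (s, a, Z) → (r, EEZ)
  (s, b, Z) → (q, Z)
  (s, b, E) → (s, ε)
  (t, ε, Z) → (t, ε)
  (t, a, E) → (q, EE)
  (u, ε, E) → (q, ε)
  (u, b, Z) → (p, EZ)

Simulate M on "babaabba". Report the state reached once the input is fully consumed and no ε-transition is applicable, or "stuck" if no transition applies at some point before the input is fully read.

s

(p, babaabba, Z)
  read b, top Z: go to t, push EZ → (t, abaabba, EZ)
  read a, top E: go to q, push EE → (q, baabba, EEZ)
  read b, top E: go to p, push ε → (p, aabba, EZ)
  read a, top E: go to s, push ε → (s, abba, Z)
  read a, top Z: go to r, push EEZ → (r, bba, EEZ)
  read b, top E: go to q, push EE → (q, ba, EEEZ)
  read b, top E: go to p, push ε → (p, a, EEZ)
  read a, top E: go to s, push ε → (s, ε, EZ)
All input consumed; M is in state s.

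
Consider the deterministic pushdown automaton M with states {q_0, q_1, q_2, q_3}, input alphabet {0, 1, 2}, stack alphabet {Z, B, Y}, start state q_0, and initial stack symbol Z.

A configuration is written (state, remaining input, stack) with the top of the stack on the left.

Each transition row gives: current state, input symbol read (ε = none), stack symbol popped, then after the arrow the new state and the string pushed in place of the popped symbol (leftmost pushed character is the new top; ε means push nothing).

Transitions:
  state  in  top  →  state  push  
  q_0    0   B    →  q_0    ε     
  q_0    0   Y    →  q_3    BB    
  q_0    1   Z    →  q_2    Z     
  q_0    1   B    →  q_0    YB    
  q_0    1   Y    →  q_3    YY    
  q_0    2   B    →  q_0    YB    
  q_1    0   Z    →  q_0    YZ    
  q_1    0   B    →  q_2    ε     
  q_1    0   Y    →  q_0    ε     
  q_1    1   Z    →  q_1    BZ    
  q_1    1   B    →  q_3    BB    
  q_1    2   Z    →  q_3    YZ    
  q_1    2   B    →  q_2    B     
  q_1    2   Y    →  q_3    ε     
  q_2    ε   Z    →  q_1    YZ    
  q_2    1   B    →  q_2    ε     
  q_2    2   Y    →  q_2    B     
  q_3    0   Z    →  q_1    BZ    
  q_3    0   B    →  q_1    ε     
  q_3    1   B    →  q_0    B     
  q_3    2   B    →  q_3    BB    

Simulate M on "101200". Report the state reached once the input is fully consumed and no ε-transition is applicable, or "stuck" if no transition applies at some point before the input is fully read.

q_1

(q_0, 101200, Z) ⊢ (q_2, 01200, Z) ⊢ (q_1, 01200, YZ) ⊢ (q_0, 1200, Z) ⊢ (q_2, 200, Z) ⊢ (q_1, 200, YZ) ⊢ (q_3, 00, Z) ⊢ (q_1, 0, BZ) ⊢ (q_2, ε, Z) ⊢ (q_1, ε, YZ)
All input consumed; M is in state q_1.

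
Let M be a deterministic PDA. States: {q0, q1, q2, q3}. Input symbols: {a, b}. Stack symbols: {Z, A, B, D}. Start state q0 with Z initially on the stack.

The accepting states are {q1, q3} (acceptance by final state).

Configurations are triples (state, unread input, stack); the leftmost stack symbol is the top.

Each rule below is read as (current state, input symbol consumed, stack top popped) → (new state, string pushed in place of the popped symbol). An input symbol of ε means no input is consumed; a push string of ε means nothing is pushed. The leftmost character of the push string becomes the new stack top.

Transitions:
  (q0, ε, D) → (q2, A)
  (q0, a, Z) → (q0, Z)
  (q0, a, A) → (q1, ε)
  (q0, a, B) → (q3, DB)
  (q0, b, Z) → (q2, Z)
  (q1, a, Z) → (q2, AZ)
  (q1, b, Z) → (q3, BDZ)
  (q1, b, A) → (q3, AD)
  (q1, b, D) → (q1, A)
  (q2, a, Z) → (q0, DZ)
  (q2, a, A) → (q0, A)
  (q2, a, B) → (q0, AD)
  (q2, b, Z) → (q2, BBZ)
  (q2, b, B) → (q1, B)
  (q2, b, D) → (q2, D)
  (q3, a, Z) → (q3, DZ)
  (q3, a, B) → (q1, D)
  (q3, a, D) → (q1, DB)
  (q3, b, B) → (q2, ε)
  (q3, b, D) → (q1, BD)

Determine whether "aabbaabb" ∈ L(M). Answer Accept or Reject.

Accept

(q0, aabbaabb, Z)
  read a, top Z: go to q0, push Z → (q0, abbaabb, Z)
  read a, top Z: go to q0, push Z → (q0, bbaabb, Z)
  read b, top Z: go to q2, push Z → (q2, baabb, Z)
  read b, top Z: go to q2, push BBZ → (q2, aabb, BBZ)
  read a, top B: go to q0, push AD → (q0, abb, ADBZ)
  read a, top A: go to q1, push ε → (q1, bb, DBZ)
  read b, top D: go to q1, push A → (q1, b, ABZ)
  read b, top A: go to q3, push AD → (q3, ε, ADBZ)
All input consumed; state q3 ∈ F.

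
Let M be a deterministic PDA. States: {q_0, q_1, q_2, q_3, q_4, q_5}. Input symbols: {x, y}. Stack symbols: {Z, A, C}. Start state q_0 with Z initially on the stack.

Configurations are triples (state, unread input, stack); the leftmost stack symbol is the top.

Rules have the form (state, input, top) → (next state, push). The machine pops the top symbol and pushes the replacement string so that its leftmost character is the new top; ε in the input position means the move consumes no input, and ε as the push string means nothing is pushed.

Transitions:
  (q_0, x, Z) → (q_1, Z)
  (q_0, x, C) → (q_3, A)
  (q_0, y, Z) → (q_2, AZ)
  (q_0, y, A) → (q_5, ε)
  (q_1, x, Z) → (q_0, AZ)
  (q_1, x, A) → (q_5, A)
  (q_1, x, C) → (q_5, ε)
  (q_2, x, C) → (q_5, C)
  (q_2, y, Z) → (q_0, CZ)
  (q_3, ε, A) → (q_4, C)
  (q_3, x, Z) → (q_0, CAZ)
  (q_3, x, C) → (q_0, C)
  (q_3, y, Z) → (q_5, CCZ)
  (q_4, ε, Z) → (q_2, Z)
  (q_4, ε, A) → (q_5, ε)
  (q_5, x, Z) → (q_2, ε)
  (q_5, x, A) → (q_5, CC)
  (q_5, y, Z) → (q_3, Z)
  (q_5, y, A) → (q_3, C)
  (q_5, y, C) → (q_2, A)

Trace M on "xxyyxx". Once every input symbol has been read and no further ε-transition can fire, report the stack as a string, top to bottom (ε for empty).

CAZ

(q_0, xxyyxx, Z) ⊢ (q_1, xyyxx, Z) ⊢ (q_0, yyxx, AZ) ⊢ (q_5, yxx, Z) ⊢ (q_3, xx, Z) ⊢ (q_0, x, CAZ) ⊢ (q_3, ε, AAZ) ⊢ (q_4, ε, CAZ)
All input consumed in state q_4 with stack CAZ.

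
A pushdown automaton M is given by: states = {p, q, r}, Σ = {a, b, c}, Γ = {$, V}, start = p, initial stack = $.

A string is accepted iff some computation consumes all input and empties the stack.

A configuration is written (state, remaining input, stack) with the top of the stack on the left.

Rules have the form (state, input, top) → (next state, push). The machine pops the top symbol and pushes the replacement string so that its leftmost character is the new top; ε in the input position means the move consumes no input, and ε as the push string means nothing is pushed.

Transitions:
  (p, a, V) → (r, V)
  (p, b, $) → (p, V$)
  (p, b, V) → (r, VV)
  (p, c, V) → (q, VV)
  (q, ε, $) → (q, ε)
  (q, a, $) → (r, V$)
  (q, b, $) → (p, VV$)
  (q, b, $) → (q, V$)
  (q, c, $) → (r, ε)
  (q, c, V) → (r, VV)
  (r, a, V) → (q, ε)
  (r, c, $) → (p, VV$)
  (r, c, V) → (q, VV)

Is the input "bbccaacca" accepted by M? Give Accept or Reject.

Reject

No computation consumes all input and empties the stack.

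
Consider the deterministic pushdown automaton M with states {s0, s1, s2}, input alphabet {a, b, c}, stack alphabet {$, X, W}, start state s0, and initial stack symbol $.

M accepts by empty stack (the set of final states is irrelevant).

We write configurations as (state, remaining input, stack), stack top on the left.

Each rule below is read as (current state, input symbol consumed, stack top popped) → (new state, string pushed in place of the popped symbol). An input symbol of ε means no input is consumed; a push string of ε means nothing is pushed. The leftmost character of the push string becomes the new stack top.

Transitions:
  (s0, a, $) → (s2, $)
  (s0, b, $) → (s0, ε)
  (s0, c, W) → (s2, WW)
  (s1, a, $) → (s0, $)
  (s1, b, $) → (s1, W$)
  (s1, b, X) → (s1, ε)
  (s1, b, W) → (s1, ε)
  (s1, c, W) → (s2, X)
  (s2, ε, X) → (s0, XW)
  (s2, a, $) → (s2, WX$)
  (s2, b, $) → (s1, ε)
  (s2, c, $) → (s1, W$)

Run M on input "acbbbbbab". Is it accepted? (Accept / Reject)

Accept

(s0, acbbbbbab, $) ⊢ (s2, cbbbbbab, $) ⊢ (s1, bbbbbab, W$) ⊢ (s1, bbbbab, $) ⊢ (s1, bbbab, W$) ⊢ (s1, bbab, $) ⊢ (s1, bab, W$) ⊢ (s1, ab, $) ⊢ (s0, b, $) ⊢ (s0, ε, ε)
All input consumed and the stack is empty.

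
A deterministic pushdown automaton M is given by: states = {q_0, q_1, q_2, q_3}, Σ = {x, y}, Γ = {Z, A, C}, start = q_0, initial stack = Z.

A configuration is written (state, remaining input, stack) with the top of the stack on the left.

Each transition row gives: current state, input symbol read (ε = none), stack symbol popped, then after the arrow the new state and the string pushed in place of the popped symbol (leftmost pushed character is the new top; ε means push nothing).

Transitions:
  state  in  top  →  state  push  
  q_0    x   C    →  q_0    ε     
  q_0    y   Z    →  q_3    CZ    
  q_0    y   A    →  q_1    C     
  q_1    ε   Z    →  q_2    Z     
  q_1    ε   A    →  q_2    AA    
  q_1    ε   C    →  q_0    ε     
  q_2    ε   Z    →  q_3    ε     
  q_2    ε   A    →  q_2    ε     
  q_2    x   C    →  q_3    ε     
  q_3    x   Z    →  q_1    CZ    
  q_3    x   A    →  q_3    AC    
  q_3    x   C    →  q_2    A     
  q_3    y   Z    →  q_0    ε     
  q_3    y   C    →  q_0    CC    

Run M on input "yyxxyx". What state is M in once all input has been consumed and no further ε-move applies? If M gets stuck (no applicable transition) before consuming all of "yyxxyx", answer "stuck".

q_3

(q_0, yyxxyx, Z)
  read y, top Z: go to q_3, push CZ → (q_3, yxxyx, CZ)
  read y, top C: go to q_0, push CC → (q_0, xxyx, CCZ)
  read x, top C: go to q_0, push ε → (q_0, xyx, CZ)
  read x, top C: go to q_0, push ε → (q_0, yx, Z)
  read y, top Z: go to q_3, push CZ → (q_3, x, CZ)
  read x, top C: go to q_2, push A → (q_2, ε, AZ)
  ε-move, top A: go to q_2, push ε → (q_2, ε, Z)
  ε-move, top Z: go to q_3, push ε → (q_3, ε, ε)
All input consumed; M is in state q_3.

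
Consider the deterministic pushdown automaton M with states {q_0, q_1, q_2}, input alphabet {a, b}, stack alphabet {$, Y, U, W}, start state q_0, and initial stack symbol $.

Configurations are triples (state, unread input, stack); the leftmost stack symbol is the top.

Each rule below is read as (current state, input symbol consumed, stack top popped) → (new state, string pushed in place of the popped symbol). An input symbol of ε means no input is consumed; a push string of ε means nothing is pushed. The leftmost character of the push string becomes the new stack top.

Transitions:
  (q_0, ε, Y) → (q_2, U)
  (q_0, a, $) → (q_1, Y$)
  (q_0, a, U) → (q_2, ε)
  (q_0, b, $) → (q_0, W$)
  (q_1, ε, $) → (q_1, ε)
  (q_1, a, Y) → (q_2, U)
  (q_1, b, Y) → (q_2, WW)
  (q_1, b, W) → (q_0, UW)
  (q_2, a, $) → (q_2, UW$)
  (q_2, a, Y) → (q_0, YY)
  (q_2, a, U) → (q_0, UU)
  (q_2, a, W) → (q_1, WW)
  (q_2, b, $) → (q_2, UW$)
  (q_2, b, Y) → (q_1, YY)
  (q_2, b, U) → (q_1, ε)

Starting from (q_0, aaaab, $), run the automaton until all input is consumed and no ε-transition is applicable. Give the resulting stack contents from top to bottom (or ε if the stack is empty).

ε

(q_0, aaaab, $)
  read a, top $: go to q_1, push Y$ → (q_1, aaab, Y$)
  read a, top Y: go to q_2, push U → (q_2, aab, U$)
  read a, top U: go to q_0, push UU → (q_0, ab, UU$)
  read a, top U: go to q_2, push ε → (q_2, b, U$)
  read b, top U: go to q_1, push ε → (q_1, ε, $)
  ε-move, top $: go to q_1, push ε → (q_1, ε, ε)
All input consumed in state q_1 with stack ε.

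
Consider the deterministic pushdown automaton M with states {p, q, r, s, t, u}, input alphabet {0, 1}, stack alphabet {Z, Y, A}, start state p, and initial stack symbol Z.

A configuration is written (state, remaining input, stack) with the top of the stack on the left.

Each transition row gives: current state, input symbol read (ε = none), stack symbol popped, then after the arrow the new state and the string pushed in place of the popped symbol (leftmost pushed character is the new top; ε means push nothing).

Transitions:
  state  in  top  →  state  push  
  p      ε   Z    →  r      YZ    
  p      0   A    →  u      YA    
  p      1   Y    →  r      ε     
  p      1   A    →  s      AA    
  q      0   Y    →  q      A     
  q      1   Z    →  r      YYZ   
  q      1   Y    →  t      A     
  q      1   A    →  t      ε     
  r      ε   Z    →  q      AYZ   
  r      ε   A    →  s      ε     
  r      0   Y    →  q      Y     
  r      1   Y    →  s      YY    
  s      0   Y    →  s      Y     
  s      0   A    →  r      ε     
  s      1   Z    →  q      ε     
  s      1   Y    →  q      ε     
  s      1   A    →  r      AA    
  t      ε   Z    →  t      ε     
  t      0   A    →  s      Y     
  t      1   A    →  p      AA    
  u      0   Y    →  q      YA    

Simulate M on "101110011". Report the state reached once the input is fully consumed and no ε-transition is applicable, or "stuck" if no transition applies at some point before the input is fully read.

(p, 101110011, Z)
  ε-move, top Z: go to r, push YZ → (r, 101110011, YZ)
  read 1, top Y: go to s, push YY → (s, 01110011, YYZ)
  read 0, top Y: go to s, push Y → (s, 1110011, YYZ)
  read 1, top Y: go to q, push ε → (q, 110011, YZ)
  read 1, top Y: go to t, push A → (t, 10011, AZ)
  read 1, top A: go to p, push AA → (p, 0011, AAZ)
  read 0, top A: go to u, push YA → (u, 011, YAAZ)
  read 0, top Y: go to q, push YA → (q, 11, YAAAZ)
  read 1, top Y: go to t, push A → (t, 1, AAAAZ)
  read 1, top A: go to p, push AA → (p, ε, AAAAAZ)
All input consumed; M is in state p.

p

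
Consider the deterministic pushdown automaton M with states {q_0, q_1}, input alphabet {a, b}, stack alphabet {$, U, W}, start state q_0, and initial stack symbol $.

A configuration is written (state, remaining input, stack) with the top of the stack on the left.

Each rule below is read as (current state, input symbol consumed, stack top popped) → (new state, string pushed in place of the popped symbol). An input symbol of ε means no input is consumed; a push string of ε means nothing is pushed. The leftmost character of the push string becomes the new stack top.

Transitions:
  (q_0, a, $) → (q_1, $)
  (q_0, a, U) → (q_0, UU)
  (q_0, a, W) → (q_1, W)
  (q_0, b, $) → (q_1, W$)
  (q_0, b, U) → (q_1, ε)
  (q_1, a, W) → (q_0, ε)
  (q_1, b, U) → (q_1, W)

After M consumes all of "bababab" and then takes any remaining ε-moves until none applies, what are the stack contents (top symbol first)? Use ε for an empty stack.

(q_0, bababab, $) ⊢ (q_1, ababab, W$) ⊢ (q_0, babab, $) ⊢ (q_1, abab, W$) ⊢ (q_0, bab, $) ⊢ (q_1, ab, W$) ⊢ (q_0, b, $) ⊢ (q_1, ε, W$)
All input consumed in state q_1 with stack W$.

W$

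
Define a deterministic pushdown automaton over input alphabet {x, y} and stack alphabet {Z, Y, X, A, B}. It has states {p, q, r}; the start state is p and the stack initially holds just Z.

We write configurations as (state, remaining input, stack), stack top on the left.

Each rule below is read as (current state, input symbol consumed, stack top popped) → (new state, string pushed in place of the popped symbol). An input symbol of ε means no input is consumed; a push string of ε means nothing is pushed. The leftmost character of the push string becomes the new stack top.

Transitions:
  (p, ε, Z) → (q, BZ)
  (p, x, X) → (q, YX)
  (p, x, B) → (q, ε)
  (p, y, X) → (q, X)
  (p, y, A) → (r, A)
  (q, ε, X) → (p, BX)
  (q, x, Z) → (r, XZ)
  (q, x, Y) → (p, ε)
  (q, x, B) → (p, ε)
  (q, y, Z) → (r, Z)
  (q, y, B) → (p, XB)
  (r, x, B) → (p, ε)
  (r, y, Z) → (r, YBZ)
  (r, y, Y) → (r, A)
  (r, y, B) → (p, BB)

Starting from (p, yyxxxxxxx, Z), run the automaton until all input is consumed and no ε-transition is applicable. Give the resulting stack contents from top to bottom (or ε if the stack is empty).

(p, yyxxxxxxx, Z) ⊢ (q, yyxxxxxxx, BZ) ⊢ (p, yxxxxxxx, XBZ) ⊢ (q, xxxxxxx, XBZ) ⊢ (p, xxxxxxx, BXBZ) ⊢ (q, xxxxxx, XBZ) ⊢ (p, xxxxxx, BXBZ) ⊢ (q, xxxxx, XBZ) ⊢ (p, xxxxx, BXBZ) ⊢ (q, xxxx, XBZ) ⊢ (p, xxxx, BXBZ) ⊢ (q, xxx, XBZ) ⊢ (p, xxx, BXBZ) ⊢ (q, xx, XBZ) ⊢ (p, xx, BXBZ) ⊢ (q, x, XBZ) ⊢ (p, x, BXBZ) ⊢ (q, ε, XBZ) ⊢ (p, ε, BXBZ)
All input consumed in state p with stack BXBZ.

BXBZ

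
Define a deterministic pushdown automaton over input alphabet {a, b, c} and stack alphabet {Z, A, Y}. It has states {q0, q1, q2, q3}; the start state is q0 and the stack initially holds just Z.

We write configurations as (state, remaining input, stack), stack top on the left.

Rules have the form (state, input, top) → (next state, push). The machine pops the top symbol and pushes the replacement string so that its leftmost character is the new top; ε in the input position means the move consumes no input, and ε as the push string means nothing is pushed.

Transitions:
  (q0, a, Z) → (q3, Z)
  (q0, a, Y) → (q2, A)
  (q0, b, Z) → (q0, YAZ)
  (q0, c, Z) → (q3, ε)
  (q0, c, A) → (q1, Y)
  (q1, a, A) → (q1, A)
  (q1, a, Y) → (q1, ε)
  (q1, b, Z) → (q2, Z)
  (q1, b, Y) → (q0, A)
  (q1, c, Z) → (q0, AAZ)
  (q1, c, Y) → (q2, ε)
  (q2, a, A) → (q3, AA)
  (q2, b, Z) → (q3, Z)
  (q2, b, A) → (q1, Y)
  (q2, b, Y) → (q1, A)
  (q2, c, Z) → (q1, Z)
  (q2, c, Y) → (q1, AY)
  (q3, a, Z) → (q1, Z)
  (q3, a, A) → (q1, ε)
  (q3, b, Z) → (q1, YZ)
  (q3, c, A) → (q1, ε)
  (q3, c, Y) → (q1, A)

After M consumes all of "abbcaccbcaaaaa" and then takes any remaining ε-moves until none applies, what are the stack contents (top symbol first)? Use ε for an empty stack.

(q0, abbcaccbcaaaaa, Z)
  read a, top Z: go to q3, push Z → (q3, bbcaccbcaaaaa, Z)
  read b, top Z: go to q1, push YZ → (q1, bcaccbcaaaaa, YZ)
  read b, top Y: go to q0, push A → (q0, caccbcaaaaa, AZ)
  read c, top A: go to q1, push Y → (q1, accbcaaaaa, YZ)
  read a, top Y: go to q1, push ε → (q1, ccbcaaaaa, Z)
  read c, top Z: go to q0, push AAZ → (q0, cbcaaaaa, AAZ)
  read c, top A: go to q1, push Y → (q1, bcaaaaa, YAZ)
  read b, top Y: go to q0, push A → (q0, caaaaa, AAZ)
  read c, top A: go to q1, push Y → (q1, aaaaa, YAZ)
  read a, top Y: go to q1, push ε → (q1, aaaa, AZ)
  read a, top A: go to q1, push A → (q1, aaa, AZ)
  read a, top A: go to q1, push A → (q1, aa, AZ)
  read a, top A: go to q1, push A → (q1, a, AZ)
  read a, top A: go to q1, push A → (q1, ε, AZ)
All input consumed in state q1 with stack AZ.

AZ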